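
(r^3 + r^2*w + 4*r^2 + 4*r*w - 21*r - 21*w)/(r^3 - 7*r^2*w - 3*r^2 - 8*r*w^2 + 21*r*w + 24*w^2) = (r + 7)/(r - 8*w)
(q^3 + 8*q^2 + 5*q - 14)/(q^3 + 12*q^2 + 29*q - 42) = (q + 2)/(q + 6)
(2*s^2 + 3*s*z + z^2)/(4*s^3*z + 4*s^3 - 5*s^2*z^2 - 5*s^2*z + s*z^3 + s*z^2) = (2*s^2 + 3*s*z + z^2)/(s*(4*s^2*z + 4*s^2 - 5*s*z^2 - 5*s*z + z^3 + z^2))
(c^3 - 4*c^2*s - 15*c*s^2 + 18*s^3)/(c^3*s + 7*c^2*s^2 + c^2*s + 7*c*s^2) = (c^3 - 4*c^2*s - 15*c*s^2 + 18*s^3)/(c*s*(c^2 + 7*c*s + c + 7*s))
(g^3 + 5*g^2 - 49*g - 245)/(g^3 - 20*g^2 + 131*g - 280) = (g^2 + 12*g + 35)/(g^2 - 13*g + 40)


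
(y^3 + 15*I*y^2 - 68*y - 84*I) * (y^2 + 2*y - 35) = y^5 + 2*y^4 + 15*I*y^4 - 103*y^3 + 30*I*y^3 - 136*y^2 - 609*I*y^2 + 2380*y - 168*I*y + 2940*I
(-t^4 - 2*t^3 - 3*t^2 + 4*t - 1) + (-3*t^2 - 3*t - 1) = -t^4 - 2*t^3 - 6*t^2 + t - 2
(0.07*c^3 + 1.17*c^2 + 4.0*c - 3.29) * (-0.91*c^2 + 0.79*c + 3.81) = -0.0637*c^5 - 1.0094*c^4 - 2.449*c^3 + 10.6116*c^2 + 12.6409*c - 12.5349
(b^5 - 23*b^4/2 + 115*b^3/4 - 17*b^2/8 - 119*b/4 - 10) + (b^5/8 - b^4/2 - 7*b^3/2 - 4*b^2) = 9*b^5/8 - 12*b^4 + 101*b^3/4 - 49*b^2/8 - 119*b/4 - 10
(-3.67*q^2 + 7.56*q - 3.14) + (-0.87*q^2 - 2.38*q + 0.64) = -4.54*q^2 + 5.18*q - 2.5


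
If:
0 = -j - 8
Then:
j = -8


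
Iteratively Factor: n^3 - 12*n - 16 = (n + 2)*(n^2 - 2*n - 8) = (n + 2)^2*(n - 4)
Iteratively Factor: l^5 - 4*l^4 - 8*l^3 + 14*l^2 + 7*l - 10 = (l - 5)*(l^4 + l^3 - 3*l^2 - l + 2) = (l - 5)*(l - 1)*(l^3 + 2*l^2 - l - 2) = (l - 5)*(l - 1)^2*(l^2 + 3*l + 2) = (l - 5)*(l - 1)^2*(l + 2)*(l + 1)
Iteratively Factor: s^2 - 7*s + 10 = (s - 2)*(s - 5)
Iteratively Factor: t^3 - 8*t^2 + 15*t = (t - 3)*(t^2 - 5*t) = t*(t - 3)*(t - 5)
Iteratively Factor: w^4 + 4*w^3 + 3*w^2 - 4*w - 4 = (w + 2)*(w^3 + 2*w^2 - w - 2) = (w + 1)*(w + 2)*(w^2 + w - 2) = (w + 1)*(w + 2)^2*(w - 1)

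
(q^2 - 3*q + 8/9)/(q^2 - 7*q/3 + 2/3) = (q - 8/3)/(q - 2)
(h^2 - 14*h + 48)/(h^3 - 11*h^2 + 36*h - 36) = (h - 8)/(h^2 - 5*h + 6)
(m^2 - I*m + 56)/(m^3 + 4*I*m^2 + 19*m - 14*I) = (m - 8*I)/(m^2 - 3*I*m - 2)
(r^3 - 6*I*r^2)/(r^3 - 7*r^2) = (r - 6*I)/(r - 7)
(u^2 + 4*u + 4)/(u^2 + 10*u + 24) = (u^2 + 4*u + 4)/(u^2 + 10*u + 24)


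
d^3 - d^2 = d^2*(d - 1)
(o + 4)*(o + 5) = o^2 + 9*o + 20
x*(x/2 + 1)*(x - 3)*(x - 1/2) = x^4/2 - 3*x^3/4 - 11*x^2/4 + 3*x/2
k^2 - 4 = (k - 2)*(k + 2)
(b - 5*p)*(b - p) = b^2 - 6*b*p + 5*p^2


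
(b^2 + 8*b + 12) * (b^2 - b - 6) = b^4 + 7*b^3 - 2*b^2 - 60*b - 72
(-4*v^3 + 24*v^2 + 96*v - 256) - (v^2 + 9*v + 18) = -4*v^3 + 23*v^2 + 87*v - 274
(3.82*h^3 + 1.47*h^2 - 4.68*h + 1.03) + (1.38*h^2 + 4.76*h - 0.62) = 3.82*h^3 + 2.85*h^2 + 0.0800000000000001*h + 0.41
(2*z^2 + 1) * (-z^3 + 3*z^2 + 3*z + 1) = -2*z^5 + 6*z^4 + 5*z^3 + 5*z^2 + 3*z + 1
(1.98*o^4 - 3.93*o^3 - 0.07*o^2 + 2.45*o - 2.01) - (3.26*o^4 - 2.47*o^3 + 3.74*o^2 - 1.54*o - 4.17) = -1.28*o^4 - 1.46*o^3 - 3.81*o^2 + 3.99*o + 2.16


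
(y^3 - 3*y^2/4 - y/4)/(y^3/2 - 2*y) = (4*y^2 - 3*y - 1)/(2*(y^2 - 4))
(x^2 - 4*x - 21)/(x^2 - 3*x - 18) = (x - 7)/(x - 6)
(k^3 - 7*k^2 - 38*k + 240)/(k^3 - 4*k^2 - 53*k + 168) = (k^2 + k - 30)/(k^2 + 4*k - 21)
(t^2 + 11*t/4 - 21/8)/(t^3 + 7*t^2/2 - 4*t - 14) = (t - 3/4)/(t^2 - 4)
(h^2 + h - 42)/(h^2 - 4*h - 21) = (-h^2 - h + 42)/(-h^2 + 4*h + 21)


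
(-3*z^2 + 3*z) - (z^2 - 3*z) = -4*z^2 + 6*z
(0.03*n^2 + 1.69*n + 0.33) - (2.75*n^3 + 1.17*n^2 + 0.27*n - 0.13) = -2.75*n^3 - 1.14*n^2 + 1.42*n + 0.46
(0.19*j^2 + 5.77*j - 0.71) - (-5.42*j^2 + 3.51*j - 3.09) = 5.61*j^2 + 2.26*j + 2.38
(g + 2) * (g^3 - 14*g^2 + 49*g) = g^4 - 12*g^3 + 21*g^2 + 98*g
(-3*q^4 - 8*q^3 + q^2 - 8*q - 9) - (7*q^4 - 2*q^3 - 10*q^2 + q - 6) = -10*q^4 - 6*q^3 + 11*q^2 - 9*q - 3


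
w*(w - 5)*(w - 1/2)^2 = w^4 - 6*w^3 + 21*w^2/4 - 5*w/4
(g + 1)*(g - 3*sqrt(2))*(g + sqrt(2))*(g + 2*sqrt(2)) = g^4 + g^3 - 14*g^2 - 12*sqrt(2)*g - 14*g - 12*sqrt(2)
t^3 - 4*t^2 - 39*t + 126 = (t - 7)*(t - 3)*(t + 6)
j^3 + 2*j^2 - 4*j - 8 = (j - 2)*(j + 2)^2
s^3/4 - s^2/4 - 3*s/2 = s*(s/4 + 1/2)*(s - 3)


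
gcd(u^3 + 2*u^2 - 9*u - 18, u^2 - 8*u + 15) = u - 3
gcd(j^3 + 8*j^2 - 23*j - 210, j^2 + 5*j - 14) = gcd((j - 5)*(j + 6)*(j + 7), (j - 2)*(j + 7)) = j + 7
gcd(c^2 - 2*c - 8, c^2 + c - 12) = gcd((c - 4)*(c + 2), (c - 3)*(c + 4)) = 1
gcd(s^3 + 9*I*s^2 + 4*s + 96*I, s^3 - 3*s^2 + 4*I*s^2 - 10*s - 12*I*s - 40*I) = s + 4*I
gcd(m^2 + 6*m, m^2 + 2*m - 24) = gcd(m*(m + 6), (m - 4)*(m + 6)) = m + 6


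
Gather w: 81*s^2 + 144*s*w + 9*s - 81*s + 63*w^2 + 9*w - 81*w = 81*s^2 - 72*s + 63*w^2 + w*(144*s - 72)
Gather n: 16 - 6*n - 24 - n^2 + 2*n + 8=-n^2 - 4*n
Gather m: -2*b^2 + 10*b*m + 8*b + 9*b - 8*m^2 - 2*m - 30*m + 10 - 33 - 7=-2*b^2 + 17*b - 8*m^2 + m*(10*b - 32) - 30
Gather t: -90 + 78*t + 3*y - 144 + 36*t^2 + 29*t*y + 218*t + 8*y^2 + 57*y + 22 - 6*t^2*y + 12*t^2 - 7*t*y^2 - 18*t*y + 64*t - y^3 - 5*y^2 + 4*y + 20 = t^2*(48 - 6*y) + t*(-7*y^2 + 11*y + 360) - y^3 + 3*y^2 + 64*y - 192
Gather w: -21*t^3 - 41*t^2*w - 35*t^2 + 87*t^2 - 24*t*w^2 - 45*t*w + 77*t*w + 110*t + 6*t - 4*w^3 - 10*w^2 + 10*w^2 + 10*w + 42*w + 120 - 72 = -21*t^3 + 52*t^2 - 24*t*w^2 + 116*t - 4*w^3 + w*(-41*t^2 + 32*t + 52) + 48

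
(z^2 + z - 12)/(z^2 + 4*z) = (z - 3)/z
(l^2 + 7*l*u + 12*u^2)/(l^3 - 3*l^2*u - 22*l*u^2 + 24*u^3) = (l + 3*u)/(l^2 - 7*l*u + 6*u^2)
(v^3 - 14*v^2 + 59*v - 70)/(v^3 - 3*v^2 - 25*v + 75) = (v^2 - 9*v + 14)/(v^2 + 2*v - 15)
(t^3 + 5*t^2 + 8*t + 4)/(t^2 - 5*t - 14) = (t^2 + 3*t + 2)/(t - 7)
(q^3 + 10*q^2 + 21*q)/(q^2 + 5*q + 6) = q*(q + 7)/(q + 2)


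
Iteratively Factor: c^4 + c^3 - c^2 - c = (c)*(c^3 + c^2 - c - 1) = c*(c - 1)*(c^2 + 2*c + 1) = c*(c - 1)*(c + 1)*(c + 1)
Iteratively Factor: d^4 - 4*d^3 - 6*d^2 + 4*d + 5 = (d + 1)*(d^3 - 5*d^2 - d + 5) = (d + 1)^2*(d^2 - 6*d + 5) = (d - 5)*(d + 1)^2*(d - 1)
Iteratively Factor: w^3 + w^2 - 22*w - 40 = (w - 5)*(w^2 + 6*w + 8) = (w - 5)*(w + 4)*(w + 2)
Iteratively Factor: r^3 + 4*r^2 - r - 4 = (r + 1)*(r^2 + 3*r - 4) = (r + 1)*(r + 4)*(r - 1)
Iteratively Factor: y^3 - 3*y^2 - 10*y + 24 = (y - 4)*(y^2 + y - 6) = (y - 4)*(y - 2)*(y + 3)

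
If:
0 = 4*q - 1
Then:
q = 1/4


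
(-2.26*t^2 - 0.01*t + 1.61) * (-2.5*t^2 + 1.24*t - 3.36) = 5.65*t^4 - 2.7774*t^3 + 3.5562*t^2 + 2.03*t - 5.4096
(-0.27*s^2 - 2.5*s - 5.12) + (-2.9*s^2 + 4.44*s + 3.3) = -3.17*s^2 + 1.94*s - 1.82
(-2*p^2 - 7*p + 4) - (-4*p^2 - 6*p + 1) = 2*p^2 - p + 3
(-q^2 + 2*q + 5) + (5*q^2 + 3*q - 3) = 4*q^2 + 5*q + 2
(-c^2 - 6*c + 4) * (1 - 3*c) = 3*c^3 + 17*c^2 - 18*c + 4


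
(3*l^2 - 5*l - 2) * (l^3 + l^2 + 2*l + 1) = 3*l^5 - 2*l^4 - l^3 - 9*l^2 - 9*l - 2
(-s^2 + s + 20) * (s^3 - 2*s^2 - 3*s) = -s^5 + 3*s^4 + 21*s^3 - 43*s^2 - 60*s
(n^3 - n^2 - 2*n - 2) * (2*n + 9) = 2*n^4 + 7*n^3 - 13*n^2 - 22*n - 18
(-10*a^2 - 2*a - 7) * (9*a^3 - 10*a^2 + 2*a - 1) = -90*a^5 + 82*a^4 - 63*a^3 + 76*a^2 - 12*a + 7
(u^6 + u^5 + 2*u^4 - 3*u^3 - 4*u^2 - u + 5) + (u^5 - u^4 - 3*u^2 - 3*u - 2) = u^6 + 2*u^5 + u^4 - 3*u^3 - 7*u^2 - 4*u + 3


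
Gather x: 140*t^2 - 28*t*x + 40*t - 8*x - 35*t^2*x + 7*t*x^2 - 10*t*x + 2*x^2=140*t^2 + 40*t + x^2*(7*t + 2) + x*(-35*t^2 - 38*t - 8)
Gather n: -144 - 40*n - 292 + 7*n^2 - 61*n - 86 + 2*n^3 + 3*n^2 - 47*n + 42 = 2*n^3 + 10*n^2 - 148*n - 480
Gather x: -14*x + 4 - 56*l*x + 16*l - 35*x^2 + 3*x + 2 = 16*l - 35*x^2 + x*(-56*l - 11) + 6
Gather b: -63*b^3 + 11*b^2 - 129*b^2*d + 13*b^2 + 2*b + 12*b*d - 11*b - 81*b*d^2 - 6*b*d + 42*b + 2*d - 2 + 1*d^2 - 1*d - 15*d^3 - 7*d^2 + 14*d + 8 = -63*b^3 + b^2*(24 - 129*d) + b*(-81*d^2 + 6*d + 33) - 15*d^3 - 6*d^2 + 15*d + 6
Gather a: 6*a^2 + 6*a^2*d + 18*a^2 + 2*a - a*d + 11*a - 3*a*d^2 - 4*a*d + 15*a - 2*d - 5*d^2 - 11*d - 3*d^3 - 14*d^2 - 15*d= a^2*(6*d + 24) + a*(-3*d^2 - 5*d + 28) - 3*d^3 - 19*d^2 - 28*d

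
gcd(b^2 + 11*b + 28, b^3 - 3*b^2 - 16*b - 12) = 1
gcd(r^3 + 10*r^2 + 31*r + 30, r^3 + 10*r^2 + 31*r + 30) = r^3 + 10*r^2 + 31*r + 30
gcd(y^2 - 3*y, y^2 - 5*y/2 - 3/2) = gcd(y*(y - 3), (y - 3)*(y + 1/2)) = y - 3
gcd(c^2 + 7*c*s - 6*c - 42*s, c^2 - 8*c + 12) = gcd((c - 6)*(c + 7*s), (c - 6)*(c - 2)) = c - 6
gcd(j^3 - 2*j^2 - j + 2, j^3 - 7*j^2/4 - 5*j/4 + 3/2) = j^2 - j - 2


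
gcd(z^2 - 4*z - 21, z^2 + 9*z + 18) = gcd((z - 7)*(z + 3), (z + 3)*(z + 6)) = z + 3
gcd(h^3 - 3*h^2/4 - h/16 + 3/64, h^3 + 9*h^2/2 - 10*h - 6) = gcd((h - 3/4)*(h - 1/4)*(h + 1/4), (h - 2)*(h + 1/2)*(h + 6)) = 1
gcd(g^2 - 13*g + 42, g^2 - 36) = g - 6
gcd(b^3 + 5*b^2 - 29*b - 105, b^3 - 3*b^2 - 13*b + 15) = b^2 - 2*b - 15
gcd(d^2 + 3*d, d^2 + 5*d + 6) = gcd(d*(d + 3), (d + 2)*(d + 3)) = d + 3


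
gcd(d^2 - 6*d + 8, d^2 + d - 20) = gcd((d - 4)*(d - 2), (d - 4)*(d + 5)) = d - 4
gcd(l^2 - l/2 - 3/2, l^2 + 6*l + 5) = l + 1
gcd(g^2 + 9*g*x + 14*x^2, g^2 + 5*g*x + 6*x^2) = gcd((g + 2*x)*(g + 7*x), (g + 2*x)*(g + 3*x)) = g + 2*x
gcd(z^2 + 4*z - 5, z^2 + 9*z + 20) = z + 5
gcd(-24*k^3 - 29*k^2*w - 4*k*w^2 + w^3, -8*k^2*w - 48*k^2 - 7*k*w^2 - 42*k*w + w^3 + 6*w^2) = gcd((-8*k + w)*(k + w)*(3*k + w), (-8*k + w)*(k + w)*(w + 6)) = -8*k^2 - 7*k*w + w^2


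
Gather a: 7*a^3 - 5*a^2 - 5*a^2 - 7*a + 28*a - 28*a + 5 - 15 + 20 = 7*a^3 - 10*a^2 - 7*a + 10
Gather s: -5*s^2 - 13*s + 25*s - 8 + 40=-5*s^2 + 12*s + 32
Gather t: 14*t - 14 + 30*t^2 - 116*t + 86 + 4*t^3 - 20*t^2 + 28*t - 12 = 4*t^3 + 10*t^2 - 74*t + 60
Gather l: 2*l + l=3*l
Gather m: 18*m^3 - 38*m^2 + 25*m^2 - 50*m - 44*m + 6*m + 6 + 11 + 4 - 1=18*m^3 - 13*m^2 - 88*m + 20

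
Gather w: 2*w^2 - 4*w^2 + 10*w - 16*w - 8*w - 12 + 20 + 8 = -2*w^2 - 14*w + 16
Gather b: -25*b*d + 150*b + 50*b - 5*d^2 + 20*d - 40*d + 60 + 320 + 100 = b*(200 - 25*d) - 5*d^2 - 20*d + 480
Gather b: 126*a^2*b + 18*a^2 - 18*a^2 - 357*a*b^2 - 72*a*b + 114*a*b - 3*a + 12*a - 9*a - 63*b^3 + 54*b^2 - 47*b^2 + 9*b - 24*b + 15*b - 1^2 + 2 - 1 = -63*b^3 + b^2*(7 - 357*a) + b*(126*a^2 + 42*a)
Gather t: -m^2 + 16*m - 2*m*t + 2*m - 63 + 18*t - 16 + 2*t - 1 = -m^2 + 18*m + t*(20 - 2*m) - 80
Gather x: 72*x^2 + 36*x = 72*x^2 + 36*x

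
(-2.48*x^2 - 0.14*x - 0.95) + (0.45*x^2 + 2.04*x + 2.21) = -2.03*x^2 + 1.9*x + 1.26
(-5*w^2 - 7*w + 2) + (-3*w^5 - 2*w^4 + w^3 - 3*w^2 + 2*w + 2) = -3*w^5 - 2*w^4 + w^3 - 8*w^2 - 5*w + 4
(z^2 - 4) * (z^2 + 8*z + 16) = z^4 + 8*z^3 + 12*z^2 - 32*z - 64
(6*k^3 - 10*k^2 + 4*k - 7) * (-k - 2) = -6*k^4 - 2*k^3 + 16*k^2 - k + 14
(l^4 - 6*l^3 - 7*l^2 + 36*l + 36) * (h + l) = h*l^4 - 6*h*l^3 - 7*h*l^2 + 36*h*l + 36*h + l^5 - 6*l^4 - 7*l^3 + 36*l^2 + 36*l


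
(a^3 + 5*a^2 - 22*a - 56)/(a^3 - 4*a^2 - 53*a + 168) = (a^2 - 2*a - 8)/(a^2 - 11*a + 24)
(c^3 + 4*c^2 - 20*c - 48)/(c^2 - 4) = (c^2 + 2*c - 24)/(c - 2)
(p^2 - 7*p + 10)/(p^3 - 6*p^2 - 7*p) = (-p^2 + 7*p - 10)/(p*(-p^2 + 6*p + 7))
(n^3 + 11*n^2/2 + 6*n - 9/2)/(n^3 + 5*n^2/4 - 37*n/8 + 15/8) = 4*(n + 3)/(4*n - 5)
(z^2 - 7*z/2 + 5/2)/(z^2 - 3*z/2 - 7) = (-2*z^2 + 7*z - 5)/(-2*z^2 + 3*z + 14)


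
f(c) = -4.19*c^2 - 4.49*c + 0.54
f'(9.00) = -79.91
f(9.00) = -379.26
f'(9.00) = -79.91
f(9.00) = -379.26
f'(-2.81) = 19.06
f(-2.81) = -19.93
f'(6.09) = -55.52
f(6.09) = -182.20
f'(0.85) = -11.61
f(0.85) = -6.30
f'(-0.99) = 3.81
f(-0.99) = 0.88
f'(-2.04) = 12.61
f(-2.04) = -7.74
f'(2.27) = -23.51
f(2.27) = -31.24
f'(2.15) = -22.51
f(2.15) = -28.48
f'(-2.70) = 18.14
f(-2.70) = -17.88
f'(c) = -8.38*c - 4.49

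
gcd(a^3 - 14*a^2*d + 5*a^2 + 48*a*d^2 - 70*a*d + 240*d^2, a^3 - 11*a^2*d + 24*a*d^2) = a - 8*d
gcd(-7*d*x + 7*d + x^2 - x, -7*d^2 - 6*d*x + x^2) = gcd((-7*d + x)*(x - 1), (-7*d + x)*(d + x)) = -7*d + x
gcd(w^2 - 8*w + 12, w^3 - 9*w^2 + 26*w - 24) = w - 2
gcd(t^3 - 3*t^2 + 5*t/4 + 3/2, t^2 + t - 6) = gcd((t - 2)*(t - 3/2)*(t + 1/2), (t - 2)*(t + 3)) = t - 2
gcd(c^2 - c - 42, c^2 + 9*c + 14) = 1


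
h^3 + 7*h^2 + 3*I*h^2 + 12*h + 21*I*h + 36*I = (h + 3)*(h + 4)*(h + 3*I)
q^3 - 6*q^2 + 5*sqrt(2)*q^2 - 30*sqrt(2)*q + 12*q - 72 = (q - 6)*(q + 2*sqrt(2))*(q + 3*sqrt(2))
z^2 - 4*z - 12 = (z - 6)*(z + 2)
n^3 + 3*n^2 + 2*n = n*(n + 1)*(n + 2)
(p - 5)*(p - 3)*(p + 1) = p^3 - 7*p^2 + 7*p + 15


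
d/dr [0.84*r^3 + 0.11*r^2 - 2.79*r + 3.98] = 2.52*r^2 + 0.22*r - 2.79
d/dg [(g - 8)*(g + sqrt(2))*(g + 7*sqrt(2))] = 3*g^2 - 16*g + 16*sqrt(2)*g - 64*sqrt(2) + 14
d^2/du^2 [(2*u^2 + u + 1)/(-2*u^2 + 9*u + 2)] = 2*(-40*u^3 - 36*u^2 + 42*u - 75)/(8*u^6 - 108*u^5 + 462*u^4 - 513*u^3 - 462*u^2 - 108*u - 8)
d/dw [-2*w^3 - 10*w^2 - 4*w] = -6*w^2 - 20*w - 4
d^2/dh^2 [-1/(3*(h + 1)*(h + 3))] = 2*(-(h + 1)^2 - (h + 1)*(h + 3) - (h + 3)^2)/(3*(h + 1)^3*(h + 3)^3)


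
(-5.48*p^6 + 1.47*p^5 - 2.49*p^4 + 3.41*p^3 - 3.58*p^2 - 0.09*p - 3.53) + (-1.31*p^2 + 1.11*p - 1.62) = -5.48*p^6 + 1.47*p^5 - 2.49*p^4 + 3.41*p^3 - 4.89*p^2 + 1.02*p - 5.15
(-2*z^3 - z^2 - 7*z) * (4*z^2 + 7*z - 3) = -8*z^5 - 18*z^4 - 29*z^3 - 46*z^2 + 21*z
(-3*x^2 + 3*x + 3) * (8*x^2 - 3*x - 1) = -24*x^4 + 33*x^3 + 18*x^2 - 12*x - 3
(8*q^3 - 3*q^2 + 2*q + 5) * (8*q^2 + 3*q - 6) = 64*q^5 - 41*q^3 + 64*q^2 + 3*q - 30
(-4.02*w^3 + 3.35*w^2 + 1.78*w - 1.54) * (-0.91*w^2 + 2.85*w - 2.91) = 3.6582*w^5 - 14.5055*w^4 + 19.6259*w^3 - 3.2741*w^2 - 9.5688*w + 4.4814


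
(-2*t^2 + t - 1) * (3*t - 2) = -6*t^3 + 7*t^2 - 5*t + 2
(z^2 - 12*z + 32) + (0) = z^2 - 12*z + 32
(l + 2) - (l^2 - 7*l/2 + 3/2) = -l^2 + 9*l/2 + 1/2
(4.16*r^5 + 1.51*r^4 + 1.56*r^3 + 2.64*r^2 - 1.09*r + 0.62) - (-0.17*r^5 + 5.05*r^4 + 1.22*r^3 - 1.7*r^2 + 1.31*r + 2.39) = 4.33*r^5 - 3.54*r^4 + 0.34*r^3 + 4.34*r^2 - 2.4*r - 1.77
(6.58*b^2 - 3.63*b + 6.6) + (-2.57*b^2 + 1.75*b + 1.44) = 4.01*b^2 - 1.88*b + 8.04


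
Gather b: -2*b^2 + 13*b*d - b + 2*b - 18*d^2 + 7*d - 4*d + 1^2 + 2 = -2*b^2 + b*(13*d + 1) - 18*d^2 + 3*d + 3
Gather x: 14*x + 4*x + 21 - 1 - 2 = 18*x + 18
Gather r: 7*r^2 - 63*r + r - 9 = 7*r^2 - 62*r - 9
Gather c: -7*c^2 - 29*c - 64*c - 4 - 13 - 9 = -7*c^2 - 93*c - 26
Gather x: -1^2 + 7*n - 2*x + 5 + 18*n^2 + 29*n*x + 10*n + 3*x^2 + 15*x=18*n^2 + 17*n + 3*x^2 + x*(29*n + 13) + 4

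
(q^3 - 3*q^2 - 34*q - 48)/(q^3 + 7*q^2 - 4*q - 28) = (q^2 - 5*q - 24)/(q^2 + 5*q - 14)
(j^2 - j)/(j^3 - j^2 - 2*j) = (1 - j)/(-j^2 + j + 2)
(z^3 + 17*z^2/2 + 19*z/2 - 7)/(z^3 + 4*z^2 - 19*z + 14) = (z^2 + 3*z/2 - 1)/(z^2 - 3*z + 2)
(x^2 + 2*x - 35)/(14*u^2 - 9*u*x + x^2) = (x^2 + 2*x - 35)/(14*u^2 - 9*u*x + x^2)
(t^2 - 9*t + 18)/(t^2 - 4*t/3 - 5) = 3*(t - 6)/(3*t + 5)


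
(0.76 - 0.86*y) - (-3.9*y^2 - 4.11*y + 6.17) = 3.9*y^2 + 3.25*y - 5.41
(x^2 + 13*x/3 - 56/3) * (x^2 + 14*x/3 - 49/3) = x^4 + 9*x^3 - 133*x^2/9 - 1421*x/9 + 2744/9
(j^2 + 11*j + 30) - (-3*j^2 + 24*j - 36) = 4*j^2 - 13*j + 66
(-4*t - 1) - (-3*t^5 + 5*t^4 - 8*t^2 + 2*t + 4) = 3*t^5 - 5*t^4 + 8*t^2 - 6*t - 5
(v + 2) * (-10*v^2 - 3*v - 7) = -10*v^3 - 23*v^2 - 13*v - 14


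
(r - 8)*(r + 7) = r^2 - r - 56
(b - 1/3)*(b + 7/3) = b^2 + 2*b - 7/9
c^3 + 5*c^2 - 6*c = c*(c - 1)*(c + 6)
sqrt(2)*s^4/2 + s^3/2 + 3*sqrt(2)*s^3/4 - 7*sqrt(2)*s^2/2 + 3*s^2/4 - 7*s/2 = s*(s - 2)*(s + 7/2)*(sqrt(2)*s/2 + 1/2)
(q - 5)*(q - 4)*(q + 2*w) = q^3 + 2*q^2*w - 9*q^2 - 18*q*w + 20*q + 40*w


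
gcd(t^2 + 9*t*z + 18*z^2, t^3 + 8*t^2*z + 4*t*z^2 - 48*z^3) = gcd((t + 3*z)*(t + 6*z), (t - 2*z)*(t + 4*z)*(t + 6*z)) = t + 6*z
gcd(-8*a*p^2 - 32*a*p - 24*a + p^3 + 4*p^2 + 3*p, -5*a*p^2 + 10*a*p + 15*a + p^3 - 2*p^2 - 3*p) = p + 1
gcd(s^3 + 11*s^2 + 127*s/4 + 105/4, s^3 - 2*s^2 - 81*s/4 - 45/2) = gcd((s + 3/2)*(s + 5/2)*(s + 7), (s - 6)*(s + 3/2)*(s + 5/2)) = s^2 + 4*s + 15/4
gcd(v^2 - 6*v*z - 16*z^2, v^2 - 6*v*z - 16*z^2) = -v^2 + 6*v*z + 16*z^2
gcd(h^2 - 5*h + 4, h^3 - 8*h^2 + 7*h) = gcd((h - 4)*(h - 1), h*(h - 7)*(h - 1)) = h - 1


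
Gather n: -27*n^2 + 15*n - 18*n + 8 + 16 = -27*n^2 - 3*n + 24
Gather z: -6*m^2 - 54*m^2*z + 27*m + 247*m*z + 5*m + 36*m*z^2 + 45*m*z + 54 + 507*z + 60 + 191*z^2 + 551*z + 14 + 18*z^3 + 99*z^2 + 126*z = -6*m^2 + 32*m + 18*z^3 + z^2*(36*m + 290) + z*(-54*m^2 + 292*m + 1184) + 128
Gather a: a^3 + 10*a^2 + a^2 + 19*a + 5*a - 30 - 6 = a^3 + 11*a^2 + 24*a - 36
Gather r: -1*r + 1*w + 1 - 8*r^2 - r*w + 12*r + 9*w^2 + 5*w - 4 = -8*r^2 + r*(11 - w) + 9*w^2 + 6*w - 3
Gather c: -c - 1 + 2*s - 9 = -c + 2*s - 10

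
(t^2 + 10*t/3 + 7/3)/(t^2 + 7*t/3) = (t + 1)/t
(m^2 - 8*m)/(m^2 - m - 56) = m/(m + 7)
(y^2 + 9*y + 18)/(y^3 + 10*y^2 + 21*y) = (y + 6)/(y*(y + 7))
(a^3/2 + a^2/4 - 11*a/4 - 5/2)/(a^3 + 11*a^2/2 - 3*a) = (2*a^3 + a^2 - 11*a - 10)/(2*a*(2*a^2 + 11*a - 6))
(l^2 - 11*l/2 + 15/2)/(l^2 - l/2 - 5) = (l - 3)/(l + 2)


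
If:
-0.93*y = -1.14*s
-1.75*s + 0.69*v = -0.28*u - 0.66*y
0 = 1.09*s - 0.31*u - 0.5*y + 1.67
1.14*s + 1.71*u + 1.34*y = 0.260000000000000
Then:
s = -1.65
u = 2.84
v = -3.41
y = -2.03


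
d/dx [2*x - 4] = 2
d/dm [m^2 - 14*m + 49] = 2*m - 14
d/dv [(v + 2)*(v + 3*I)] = 2*v + 2 + 3*I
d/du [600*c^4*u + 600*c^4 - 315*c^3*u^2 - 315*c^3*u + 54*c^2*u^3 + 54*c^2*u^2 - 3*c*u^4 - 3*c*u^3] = 3*c*(200*c^3 - 210*c^2*u - 105*c^2 + 54*c*u^2 + 36*c*u - 4*u^3 - 3*u^2)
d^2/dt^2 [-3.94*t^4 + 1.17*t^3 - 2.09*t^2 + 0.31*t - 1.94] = -47.28*t^2 + 7.02*t - 4.18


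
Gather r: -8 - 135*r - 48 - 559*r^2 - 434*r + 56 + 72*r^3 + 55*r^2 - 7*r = 72*r^3 - 504*r^2 - 576*r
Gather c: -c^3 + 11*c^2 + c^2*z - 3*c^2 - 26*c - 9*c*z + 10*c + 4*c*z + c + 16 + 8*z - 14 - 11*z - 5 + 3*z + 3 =-c^3 + c^2*(z + 8) + c*(-5*z - 15)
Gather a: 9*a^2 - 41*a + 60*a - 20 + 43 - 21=9*a^2 + 19*a + 2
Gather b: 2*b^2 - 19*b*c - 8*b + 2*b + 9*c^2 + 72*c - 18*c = 2*b^2 + b*(-19*c - 6) + 9*c^2 + 54*c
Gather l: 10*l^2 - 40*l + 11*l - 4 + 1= 10*l^2 - 29*l - 3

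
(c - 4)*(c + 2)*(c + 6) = c^3 + 4*c^2 - 20*c - 48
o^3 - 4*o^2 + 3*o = o*(o - 3)*(o - 1)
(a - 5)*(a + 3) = a^2 - 2*a - 15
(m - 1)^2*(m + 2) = m^3 - 3*m + 2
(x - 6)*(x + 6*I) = x^2 - 6*x + 6*I*x - 36*I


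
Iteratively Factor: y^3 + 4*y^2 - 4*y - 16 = (y - 2)*(y^2 + 6*y + 8) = (y - 2)*(y + 2)*(y + 4)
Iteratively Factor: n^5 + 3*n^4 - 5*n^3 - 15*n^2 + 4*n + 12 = (n - 1)*(n^4 + 4*n^3 - n^2 - 16*n - 12) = (n - 1)*(n + 1)*(n^3 + 3*n^2 - 4*n - 12) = (n - 2)*(n - 1)*(n + 1)*(n^2 + 5*n + 6) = (n - 2)*(n - 1)*(n + 1)*(n + 3)*(n + 2)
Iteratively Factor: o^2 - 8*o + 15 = (o - 5)*(o - 3)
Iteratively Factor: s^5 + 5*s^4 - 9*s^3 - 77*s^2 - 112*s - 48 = (s + 1)*(s^4 + 4*s^3 - 13*s^2 - 64*s - 48) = (s + 1)*(s + 3)*(s^3 + s^2 - 16*s - 16) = (s + 1)^2*(s + 3)*(s^2 - 16) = (s - 4)*(s + 1)^2*(s + 3)*(s + 4)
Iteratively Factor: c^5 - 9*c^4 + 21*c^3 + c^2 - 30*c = (c - 5)*(c^4 - 4*c^3 + c^2 + 6*c) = (c - 5)*(c - 2)*(c^3 - 2*c^2 - 3*c) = c*(c - 5)*(c - 2)*(c^2 - 2*c - 3) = c*(c - 5)*(c - 2)*(c + 1)*(c - 3)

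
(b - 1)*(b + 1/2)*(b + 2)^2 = b^4 + 7*b^3/2 + 3*b^2/2 - 4*b - 2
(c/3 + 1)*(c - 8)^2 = c^3/3 - 13*c^2/3 + 16*c/3 + 64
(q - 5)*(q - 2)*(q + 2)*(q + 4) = q^4 - q^3 - 24*q^2 + 4*q + 80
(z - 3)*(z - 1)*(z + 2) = z^3 - 2*z^2 - 5*z + 6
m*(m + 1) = m^2 + m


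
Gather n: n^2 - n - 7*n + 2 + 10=n^2 - 8*n + 12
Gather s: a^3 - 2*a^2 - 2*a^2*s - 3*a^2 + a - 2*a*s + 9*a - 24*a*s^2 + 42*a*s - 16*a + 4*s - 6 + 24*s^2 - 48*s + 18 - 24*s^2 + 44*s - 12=a^3 - 5*a^2 - 24*a*s^2 - 6*a + s*(-2*a^2 + 40*a)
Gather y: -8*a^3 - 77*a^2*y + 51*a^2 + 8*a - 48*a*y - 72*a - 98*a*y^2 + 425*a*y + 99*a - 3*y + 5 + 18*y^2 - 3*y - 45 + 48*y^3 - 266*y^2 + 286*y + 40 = -8*a^3 + 51*a^2 + 35*a + 48*y^3 + y^2*(-98*a - 248) + y*(-77*a^2 + 377*a + 280)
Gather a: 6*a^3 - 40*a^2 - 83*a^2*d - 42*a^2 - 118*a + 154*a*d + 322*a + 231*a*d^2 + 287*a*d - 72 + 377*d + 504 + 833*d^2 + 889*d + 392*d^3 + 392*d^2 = 6*a^3 + a^2*(-83*d - 82) + a*(231*d^2 + 441*d + 204) + 392*d^3 + 1225*d^2 + 1266*d + 432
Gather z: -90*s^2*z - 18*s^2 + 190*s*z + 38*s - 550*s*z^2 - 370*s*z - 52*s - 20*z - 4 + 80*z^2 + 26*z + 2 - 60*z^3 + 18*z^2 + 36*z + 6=-18*s^2 - 14*s - 60*z^3 + z^2*(98 - 550*s) + z*(-90*s^2 - 180*s + 42) + 4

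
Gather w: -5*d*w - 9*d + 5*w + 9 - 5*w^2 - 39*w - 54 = -9*d - 5*w^2 + w*(-5*d - 34) - 45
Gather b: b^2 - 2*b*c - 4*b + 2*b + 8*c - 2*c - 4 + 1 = b^2 + b*(-2*c - 2) + 6*c - 3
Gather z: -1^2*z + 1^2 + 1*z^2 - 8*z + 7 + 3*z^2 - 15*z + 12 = 4*z^2 - 24*z + 20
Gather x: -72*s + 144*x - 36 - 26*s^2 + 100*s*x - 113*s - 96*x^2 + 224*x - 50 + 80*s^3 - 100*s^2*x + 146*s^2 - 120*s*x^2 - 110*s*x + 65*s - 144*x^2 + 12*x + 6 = 80*s^3 + 120*s^2 - 120*s + x^2*(-120*s - 240) + x*(-100*s^2 - 10*s + 380) - 80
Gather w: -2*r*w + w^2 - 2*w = w^2 + w*(-2*r - 2)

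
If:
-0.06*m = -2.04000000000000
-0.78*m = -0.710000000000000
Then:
No Solution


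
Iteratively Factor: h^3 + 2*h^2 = (h + 2)*(h^2) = h*(h + 2)*(h)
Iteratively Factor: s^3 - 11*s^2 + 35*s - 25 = (s - 5)*(s^2 - 6*s + 5) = (s - 5)*(s - 1)*(s - 5)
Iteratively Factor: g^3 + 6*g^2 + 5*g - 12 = (g + 3)*(g^2 + 3*g - 4) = (g + 3)*(g + 4)*(g - 1)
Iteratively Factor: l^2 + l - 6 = (l - 2)*(l + 3)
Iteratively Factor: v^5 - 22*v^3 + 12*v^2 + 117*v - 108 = (v - 1)*(v^4 + v^3 - 21*v^2 - 9*v + 108) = (v - 3)*(v - 1)*(v^3 + 4*v^2 - 9*v - 36) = (v - 3)*(v - 1)*(v + 3)*(v^2 + v - 12) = (v - 3)*(v - 1)*(v + 3)*(v + 4)*(v - 3)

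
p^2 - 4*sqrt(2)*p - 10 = (p - 5*sqrt(2))*(p + sqrt(2))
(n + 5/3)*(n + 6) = n^2 + 23*n/3 + 10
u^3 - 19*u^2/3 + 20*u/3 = u*(u - 5)*(u - 4/3)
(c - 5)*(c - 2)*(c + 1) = c^3 - 6*c^2 + 3*c + 10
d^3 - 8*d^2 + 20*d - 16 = (d - 4)*(d - 2)^2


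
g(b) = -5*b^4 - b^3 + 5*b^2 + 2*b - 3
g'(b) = -20*b^3 - 3*b^2 + 10*b + 2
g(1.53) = -19.22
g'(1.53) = -61.35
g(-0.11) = -3.16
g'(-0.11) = 0.89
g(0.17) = -2.52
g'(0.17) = 3.52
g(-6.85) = -10469.27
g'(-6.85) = 6221.12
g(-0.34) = -3.13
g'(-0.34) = -0.96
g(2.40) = -149.11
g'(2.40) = -267.76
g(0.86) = -0.95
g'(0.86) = -4.34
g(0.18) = -2.49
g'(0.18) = 3.59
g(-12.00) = -101259.00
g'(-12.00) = 34010.00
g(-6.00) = -6099.00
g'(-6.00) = 4154.00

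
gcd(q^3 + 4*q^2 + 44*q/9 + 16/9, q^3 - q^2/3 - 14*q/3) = q + 2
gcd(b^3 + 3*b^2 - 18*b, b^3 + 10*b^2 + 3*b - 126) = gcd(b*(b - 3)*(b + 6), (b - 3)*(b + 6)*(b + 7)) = b^2 + 3*b - 18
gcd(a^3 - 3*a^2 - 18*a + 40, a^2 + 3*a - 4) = a + 4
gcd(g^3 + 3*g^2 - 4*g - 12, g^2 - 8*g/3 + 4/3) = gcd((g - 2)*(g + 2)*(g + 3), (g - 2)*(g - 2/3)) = g - 2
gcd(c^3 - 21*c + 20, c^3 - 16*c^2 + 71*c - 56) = c - 1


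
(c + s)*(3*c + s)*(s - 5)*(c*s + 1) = 3*c^3*s^2 - 15*c^3*s + 4*c^2*s^3 - 20*c^2*s^2 + 3*c^2*s - 15*c^2 + c*s^4 - 5*c*s^3 + 4*c*s^2 - 20*c*s + s^3 - 5*s^2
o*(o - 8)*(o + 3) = o^3 - 5*o^2 - 24*o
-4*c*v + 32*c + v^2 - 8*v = (-4*c + v)*(v - 8)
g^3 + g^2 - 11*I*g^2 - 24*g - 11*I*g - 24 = (g + 1)*(g - 8*I)*(g - 3*I)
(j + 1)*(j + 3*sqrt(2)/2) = j^2 + j + 3*sqrt(2)*j/2 + 3*sqrt(2)/2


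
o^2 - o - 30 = (o - 6)*(o + 5)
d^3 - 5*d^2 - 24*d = d*(d - 8)*(d + 3)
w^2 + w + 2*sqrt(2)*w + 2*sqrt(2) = (w + 1)*(w + 2*sqrt(2))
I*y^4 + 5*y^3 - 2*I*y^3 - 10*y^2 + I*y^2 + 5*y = y*(y - 1)*(y - 5*I)*(I*y - I)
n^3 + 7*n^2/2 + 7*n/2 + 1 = (n + 1/2)*(n + 1)*(n + 2)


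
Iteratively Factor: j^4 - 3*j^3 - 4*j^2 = (j + 1)*(j^3 - 4*j^2) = j*(j + 1)*(j^2 - 4*j) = j^2*(j + 1)*(j - 4)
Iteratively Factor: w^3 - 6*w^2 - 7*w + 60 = (w - 4)*(w^2 - 2*w - 15) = (w - 4)*(w + 3)*(w - 5)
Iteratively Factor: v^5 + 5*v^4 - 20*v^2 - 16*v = (v + 1)*(v^4 + 4*v^3 - 4*v^2 - 16*v) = (v + 1)*(v + 2)*(v^3 + 2*v^2 - 8*v) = (v + 1)*(v + 2)*(v + 4)*(v^2 - 2*v) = v*(v + 1)*(v + 2)*(v + 4)*(v - 2)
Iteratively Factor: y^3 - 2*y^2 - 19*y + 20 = (y - 1)*(y^2 - y - 20) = (y - 5)*(y - 1)*(y + 4)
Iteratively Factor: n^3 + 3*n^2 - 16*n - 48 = (n + 3)*(n^2 - 16) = (n - 4)*(n + 3)*(n + 4)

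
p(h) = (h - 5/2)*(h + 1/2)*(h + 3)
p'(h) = (h - 5/2)*(h + 1/2) + (h - 5/2)*(h + 3) + (h + 1/2)*(h + 3)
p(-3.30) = -4.87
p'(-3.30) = 18.82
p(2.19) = -4.33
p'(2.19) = 11.52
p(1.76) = -7.96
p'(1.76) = 5.56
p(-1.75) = 6.64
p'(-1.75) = -1.56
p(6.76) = 301.85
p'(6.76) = 143.36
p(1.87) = -7.27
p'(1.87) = 6.98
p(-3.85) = -18.08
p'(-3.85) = 29.52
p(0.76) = -8.24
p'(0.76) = -4.00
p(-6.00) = -140.25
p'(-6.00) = 88.75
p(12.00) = 1781.25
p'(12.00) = 448.75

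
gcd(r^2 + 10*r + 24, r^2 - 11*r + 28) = 1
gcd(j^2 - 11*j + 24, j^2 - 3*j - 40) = j - 8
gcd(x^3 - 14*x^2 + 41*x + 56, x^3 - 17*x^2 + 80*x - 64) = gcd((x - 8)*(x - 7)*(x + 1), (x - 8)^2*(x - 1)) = x - 8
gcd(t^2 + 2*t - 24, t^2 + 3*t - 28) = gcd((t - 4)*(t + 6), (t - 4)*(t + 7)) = t - 4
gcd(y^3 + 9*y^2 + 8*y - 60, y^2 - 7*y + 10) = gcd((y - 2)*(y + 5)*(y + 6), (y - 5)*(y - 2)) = y - 2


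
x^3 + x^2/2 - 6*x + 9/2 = (x - 3/2)*(x - 1)*(x + 3)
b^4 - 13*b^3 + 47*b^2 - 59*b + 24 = (b - 8)*(b - 3)*(b - 1)^2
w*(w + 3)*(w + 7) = w^3 + 10*w^2 + 21*w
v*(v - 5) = v^2 - 5*v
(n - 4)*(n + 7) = n^2 + 3*n - 28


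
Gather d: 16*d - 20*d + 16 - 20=-4*d - 4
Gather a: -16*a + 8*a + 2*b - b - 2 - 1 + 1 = -8*a + b - 2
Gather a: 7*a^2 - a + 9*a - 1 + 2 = 7*a^2 + 8*a + 1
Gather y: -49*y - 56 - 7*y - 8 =-56*y - 64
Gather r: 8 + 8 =16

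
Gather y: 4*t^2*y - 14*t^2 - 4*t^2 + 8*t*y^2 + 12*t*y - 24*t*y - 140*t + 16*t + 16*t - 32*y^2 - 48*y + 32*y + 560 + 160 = -18*t^2 - 108*t + y^2*(8*t - 32) + y*(4*t^2 - 12*t - 16) + 720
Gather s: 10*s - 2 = 10*s - 2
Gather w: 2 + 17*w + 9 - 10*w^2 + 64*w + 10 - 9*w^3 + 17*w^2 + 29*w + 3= -9*w^3 + 7*w^2 + 110*w + 24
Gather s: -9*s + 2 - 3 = -9*s - 1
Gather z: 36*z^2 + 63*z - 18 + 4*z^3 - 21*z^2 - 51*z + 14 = 4*z^3 + 15*z^2 + 12*z - 4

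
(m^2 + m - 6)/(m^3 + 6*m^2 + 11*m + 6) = (m - 2)/(m^2 + 3*m + 2)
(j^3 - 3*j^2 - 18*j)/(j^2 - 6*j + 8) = j*(j^2 - 3*j - 18)/(j^2 - 6*j + 8)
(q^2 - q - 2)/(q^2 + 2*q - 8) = (q + 1)/(q + 4)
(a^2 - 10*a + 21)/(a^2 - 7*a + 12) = (a - 7)/(a - 4)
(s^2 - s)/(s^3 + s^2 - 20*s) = (s - 1)/(s^2 + s - 20)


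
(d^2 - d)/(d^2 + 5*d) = (d - 1)/(d + 5)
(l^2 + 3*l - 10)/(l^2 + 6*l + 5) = (l - 2)/(l + 1)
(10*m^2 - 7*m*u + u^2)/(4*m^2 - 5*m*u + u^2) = (10*m^2 - 7*m*u + u^2)/(4*m^2 - 5*m*u + u^2)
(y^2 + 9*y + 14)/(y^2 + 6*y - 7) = (y + 2)/(y - 1)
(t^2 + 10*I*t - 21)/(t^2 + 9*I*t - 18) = (t + 7*I)/(t + 6*I)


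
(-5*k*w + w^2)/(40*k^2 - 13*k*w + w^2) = w/(-8*k + w)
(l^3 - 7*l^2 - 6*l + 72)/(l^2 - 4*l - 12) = (l^2 - l - 12)/(l + 2)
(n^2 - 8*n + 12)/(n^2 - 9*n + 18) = (n - 2)/(n - 3)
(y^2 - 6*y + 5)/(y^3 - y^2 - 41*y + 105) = (y - 1)/(y^2 + 4*y - 21)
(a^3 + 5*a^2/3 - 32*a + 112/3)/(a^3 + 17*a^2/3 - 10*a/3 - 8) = (a^2 + 3*a - 28)/(a^2 + 7*a + 6)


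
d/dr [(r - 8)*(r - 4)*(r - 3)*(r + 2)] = 4*r^3 - 39*r^2 + 76*r + 40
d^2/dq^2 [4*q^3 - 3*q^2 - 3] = 24*q - 6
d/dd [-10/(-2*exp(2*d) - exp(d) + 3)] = (-40*exp(d) - 10)*exp(d)/(2*exp(2*d) + exp(d) - 3)^2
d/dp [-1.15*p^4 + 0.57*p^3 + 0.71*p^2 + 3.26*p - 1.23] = -4.6*p^3 + 1.71*p^2 + 1.42*p + 3.26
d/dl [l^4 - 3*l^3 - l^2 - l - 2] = 4*l^3 - 9*l^2 - 2*l - 1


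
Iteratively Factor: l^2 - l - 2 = (l + 1)*(l - 2)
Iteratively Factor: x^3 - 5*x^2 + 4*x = (x - 1)*(x^2 - 4*x) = x*(x - 1)*(x - 4)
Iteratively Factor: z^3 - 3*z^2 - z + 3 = (z + 1)*(z^2 - 4*z + 3) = (z - 1)*(z + 1)*(z - 3)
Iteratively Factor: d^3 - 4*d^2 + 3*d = (d - 3)*(d^2 - d) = d*(d - 3)*(d - 1)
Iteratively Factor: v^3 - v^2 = (v)*(v^2 - v) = v^2*(v - 1)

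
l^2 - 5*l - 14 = (l - 7)*(l + 2)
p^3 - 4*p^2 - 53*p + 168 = (p - 8)*(p - 3)*(p + 7)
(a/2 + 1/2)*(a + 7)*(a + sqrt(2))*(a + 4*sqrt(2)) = a^4/2 + 5*sqrt(2)*a^3/2 + 4*a^3 + 15*a^2/2 + 20*sqrt(2)*a^2 + 35*sqrt(2)*a/2 + 32*a + 28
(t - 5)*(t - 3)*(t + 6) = t^3 - 2*t^2 - 33*t + 90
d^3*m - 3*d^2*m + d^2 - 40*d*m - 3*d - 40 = (d - 8)*(d + 5)*(d*m + 1)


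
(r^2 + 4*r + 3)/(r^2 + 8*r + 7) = (r + 3)/(r + 7)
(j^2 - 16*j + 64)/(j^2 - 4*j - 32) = (j - 8)/(j + 4)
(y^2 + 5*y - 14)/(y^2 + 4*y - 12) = (y + 7)/(y + 6)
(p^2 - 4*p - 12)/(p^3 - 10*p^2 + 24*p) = (p + 2)/(p*(p - 4))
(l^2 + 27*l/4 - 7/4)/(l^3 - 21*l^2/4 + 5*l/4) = (l + 7)/(l*(l - 5))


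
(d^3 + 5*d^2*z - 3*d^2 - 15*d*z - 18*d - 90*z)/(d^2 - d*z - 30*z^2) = (-d^2 + 3*d + 18)/(-d + 6*z)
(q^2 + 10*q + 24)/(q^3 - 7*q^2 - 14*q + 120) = (q + 6)/(q^2 - 11*q + 30)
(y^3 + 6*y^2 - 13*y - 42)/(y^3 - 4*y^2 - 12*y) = (y^2 + 4*y - 21)/(y*(y - 6))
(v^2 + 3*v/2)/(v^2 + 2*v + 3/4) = 2*v/(2*v + 1)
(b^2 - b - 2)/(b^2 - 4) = (b + 1)/(b + 2)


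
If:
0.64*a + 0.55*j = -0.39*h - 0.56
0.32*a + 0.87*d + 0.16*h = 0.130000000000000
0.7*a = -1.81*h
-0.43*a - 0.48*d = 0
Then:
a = -0.25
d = 0.22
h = 0.10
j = -0.80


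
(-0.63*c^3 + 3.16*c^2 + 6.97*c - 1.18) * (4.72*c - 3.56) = -2.9736*c^4 + 17.158*c^3 + 21.6488*c^2 - 30.3828*c + 4.2008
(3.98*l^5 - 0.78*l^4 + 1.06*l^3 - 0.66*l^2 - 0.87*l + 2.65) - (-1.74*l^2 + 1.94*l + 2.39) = 3.98*l^5 - 0.78*l^4 + 1.06*l^3 + 1.08*l^2 - 2.81*l + 0.26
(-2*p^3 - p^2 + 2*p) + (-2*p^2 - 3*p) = -2*p^3 - 3*p^2 - p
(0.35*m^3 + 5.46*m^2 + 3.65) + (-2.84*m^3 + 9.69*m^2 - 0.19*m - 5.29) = -2.49*m^3 + 15.15*m^2 - 0.19*m - 1.64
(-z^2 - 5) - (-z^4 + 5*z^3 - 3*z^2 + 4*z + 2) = z^4 - 5*z^3 + 2*z^2 - 4*z - 7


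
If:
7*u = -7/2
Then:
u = -1/2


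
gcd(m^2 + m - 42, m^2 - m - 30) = m - 6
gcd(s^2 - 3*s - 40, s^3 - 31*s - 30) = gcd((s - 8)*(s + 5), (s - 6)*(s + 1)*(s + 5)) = s + 5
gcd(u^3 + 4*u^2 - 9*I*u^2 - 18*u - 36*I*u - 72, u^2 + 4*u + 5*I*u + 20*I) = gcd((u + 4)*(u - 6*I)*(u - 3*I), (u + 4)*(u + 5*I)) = u + 4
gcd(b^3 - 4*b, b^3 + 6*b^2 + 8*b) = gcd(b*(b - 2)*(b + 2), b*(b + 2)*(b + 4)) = b^2 + 2*b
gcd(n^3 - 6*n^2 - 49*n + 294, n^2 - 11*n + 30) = n - 6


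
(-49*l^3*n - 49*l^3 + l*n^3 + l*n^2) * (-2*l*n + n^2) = 98*l^4*n^2 + 98*l^4*n - 49*l^3*n^3 - 49*l^3*n^2 - 2*l^2*n^4 - 2*l^2*n^3 + l*n^5 + l*n^4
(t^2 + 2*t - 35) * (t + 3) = t^3 + 5*t^2 - 29*t - 105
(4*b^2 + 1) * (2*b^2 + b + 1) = 8*b^4 + 4*b^3 + 6*b^2 + b + 1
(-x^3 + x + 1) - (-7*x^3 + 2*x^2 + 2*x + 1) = 6*x^3 - 2*x^2 - x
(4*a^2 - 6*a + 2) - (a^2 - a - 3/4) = 3*a^2 - 5*a + 11/4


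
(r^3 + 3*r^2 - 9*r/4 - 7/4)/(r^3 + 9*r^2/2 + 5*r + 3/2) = (2*r^2 + 5*r - 7)/(2*(r^2 + 4*r + 3))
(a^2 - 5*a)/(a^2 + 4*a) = (a - 5)/(a + 4)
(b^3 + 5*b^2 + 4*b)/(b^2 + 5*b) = (b^2 + 5*b + 4)/(b + 5)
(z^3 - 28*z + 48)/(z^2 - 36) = (z^2 - 6*z + 8)/(z - 6)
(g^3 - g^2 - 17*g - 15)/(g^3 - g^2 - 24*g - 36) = (g^2 - 4*g - 5)/(g^2 - 4*g - 12)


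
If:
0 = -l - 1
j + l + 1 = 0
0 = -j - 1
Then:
No Solution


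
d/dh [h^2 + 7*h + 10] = 2*h + 7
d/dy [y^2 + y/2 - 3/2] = 2*y + 1/2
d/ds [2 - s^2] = -2*s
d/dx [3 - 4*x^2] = -8*x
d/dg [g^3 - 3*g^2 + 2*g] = 3*g^2 - 6*g + 2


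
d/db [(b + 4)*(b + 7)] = 2*b + 11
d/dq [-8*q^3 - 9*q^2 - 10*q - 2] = -24*q^2 - 18*q - 10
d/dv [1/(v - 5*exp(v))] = (5*exp(v) - 1)/(v - 5*exp(v))^2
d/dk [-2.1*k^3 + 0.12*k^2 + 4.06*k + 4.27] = -6.3*k^2 + 0.24*k + 4.06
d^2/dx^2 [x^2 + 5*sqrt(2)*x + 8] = 2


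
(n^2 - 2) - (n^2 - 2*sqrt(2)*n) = 2*sqrt(2)*n - 2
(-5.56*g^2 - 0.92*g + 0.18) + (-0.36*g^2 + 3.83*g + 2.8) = -5.92*g^2 + 2.91*g + 2.98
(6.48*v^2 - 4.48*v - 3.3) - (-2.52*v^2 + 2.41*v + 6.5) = 9.0*v^2 - 6.89*v - 9.8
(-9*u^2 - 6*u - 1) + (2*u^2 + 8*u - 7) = -7*u^2 + 2*u - 8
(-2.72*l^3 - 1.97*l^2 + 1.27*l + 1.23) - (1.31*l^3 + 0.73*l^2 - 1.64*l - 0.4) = -4.03*l^3 - 2.7*l^2 + 2.91*l + 1.63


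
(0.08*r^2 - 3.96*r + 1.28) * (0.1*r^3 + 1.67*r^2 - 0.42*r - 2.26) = 0.008*r^5 - 0.2624*r^4 - 6.5188*r^3 + 3.62*r^2 + 8.412*r - 2.8928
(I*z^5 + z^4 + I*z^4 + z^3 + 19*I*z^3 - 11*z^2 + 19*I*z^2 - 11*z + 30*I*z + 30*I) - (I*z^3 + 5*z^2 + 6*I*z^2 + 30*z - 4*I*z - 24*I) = I*z^5 + z^4 + I*z^4 + z^3 + 18*I*z^3 - 16*z^2 + 13*I*z^2 - 41*z + 34*I*z + 54*I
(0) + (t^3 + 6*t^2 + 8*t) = t^3 + 6*t^2 + 8*t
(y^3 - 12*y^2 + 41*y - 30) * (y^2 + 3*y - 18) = y^5 - 9*y^4 - 13*y^3 + 309*y^2 - 828*y + 540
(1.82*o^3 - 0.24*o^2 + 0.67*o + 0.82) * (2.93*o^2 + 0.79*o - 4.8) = 5.3326*o^5 + 0.7346*o^4 - 6.9625*o^3 + 4.0839*o^2 - 2.5682*o - 3.936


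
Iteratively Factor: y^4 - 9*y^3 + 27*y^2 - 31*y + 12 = (y - 3)*(y^3 - 6*y^2 + 9*y - 4) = (y - 3)*(y - 1)*(y^2 - 5*y + 4) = (y - 3)*(y - 1)^2*(y - 4)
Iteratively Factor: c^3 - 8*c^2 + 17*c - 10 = (c - 1)*(c^2 - 7*c + 10) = (c - 5)*(c - 1)*(c - 2)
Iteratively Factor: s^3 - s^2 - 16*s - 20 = (s + 2)*(s^2 - 3*s - 10) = (s + 2)^2*(s - 5)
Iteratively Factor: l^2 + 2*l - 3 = (l - 1)*(l + 3)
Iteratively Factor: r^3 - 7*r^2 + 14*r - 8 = (r - 2)*(r^2 - 5*r + 4) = (r - 4)*(r - 2)*(r - 1)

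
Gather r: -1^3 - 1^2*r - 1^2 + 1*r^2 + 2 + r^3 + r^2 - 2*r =r^3 + 2*r^2 - 3*r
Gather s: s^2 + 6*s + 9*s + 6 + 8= s^2 + 15*s + 14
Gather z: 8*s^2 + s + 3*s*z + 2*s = 8*s^2 + 3*s*z + 3*s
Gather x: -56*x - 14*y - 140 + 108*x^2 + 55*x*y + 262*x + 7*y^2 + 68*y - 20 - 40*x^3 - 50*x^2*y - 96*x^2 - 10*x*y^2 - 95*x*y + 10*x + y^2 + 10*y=-40*x^3 + x^2*(12 - 50*y) + x*(-10*y^2 - 40*y + 216) + 8*y^2 + 64*y - 160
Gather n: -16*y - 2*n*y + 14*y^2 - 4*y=-2*n*y + 14*y^2 - 20*y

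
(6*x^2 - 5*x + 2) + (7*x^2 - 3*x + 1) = 13*x^2 - 8*x + 3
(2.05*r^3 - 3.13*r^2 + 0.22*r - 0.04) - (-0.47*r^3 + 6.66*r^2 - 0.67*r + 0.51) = 2.52*r^3 - 9.79*r^2 + 0.89*r - 0.55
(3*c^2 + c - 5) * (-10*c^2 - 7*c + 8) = -30*c^4 - 31*c^3 + 67*c^2 + 43*c - 40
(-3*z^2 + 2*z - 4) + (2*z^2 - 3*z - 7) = -z^2 - z - 11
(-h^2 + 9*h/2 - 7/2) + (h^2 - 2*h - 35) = 5*h/2 - 77/2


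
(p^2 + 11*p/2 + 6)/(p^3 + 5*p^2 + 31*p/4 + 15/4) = 2*(p + 4)/(2*p^2 + 7*p + 5)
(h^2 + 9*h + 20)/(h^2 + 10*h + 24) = (h + 5)/(h + 6)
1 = 1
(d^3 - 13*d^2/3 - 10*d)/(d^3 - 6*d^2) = (d + 5/3)/d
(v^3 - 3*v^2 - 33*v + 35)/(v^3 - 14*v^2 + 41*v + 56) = (v^2 + 4*v - 5)/(v^2 - 7*v - 8)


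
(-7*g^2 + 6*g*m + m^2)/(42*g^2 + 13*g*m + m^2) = (-g + m)/(6*g + m)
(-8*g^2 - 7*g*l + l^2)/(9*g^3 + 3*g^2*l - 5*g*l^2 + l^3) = (-8*g + l)/(9*g^2 - 6*g*l + l^2)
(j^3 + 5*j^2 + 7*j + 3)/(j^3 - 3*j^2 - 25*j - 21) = (j + 1)/(j - 7)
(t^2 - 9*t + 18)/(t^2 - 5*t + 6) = (t - 6)/(t - 2)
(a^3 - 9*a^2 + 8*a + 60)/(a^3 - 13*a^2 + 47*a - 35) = (a^2 - 4*a - 12)/(a^2 - 8*a + 7)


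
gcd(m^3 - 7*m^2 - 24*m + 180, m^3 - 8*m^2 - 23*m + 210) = m^2 - m - 30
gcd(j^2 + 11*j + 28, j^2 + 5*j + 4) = j + 4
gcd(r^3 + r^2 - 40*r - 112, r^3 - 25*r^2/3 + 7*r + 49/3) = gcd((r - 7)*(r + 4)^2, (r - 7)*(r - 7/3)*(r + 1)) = r - 7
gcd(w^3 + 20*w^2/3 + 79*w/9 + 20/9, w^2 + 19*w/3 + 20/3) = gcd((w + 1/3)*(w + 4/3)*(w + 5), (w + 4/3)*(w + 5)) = w^2 + 19*w/3 + 20/3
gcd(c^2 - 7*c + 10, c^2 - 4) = c - 2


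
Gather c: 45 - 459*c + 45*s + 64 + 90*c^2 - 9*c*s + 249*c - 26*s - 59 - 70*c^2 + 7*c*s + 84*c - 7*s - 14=20*c^2 + c*(-2*s - 126) + 12*s + 36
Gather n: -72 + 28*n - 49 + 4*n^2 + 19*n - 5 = 4*n^2 + 47*n - 126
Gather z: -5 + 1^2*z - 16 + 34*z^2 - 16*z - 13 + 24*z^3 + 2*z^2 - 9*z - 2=24*z^3 + 36*z^2 - 24*z - 36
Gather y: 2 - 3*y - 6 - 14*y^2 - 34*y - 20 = -14*y^2 - 37*y - 24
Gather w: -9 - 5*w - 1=-5*w - 10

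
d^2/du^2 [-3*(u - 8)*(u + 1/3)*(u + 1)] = 40 - 18*u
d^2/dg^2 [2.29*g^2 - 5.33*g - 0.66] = 4.58000000000000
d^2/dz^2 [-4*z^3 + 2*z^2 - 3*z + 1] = 4 - 24*z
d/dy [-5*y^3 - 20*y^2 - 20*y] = -15*y^2 - 40*y - 20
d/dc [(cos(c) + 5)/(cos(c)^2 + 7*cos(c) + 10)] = sin(c)/(cos(c) + 2)^2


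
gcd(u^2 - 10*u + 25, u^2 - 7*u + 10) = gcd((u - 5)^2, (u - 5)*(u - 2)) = u - 5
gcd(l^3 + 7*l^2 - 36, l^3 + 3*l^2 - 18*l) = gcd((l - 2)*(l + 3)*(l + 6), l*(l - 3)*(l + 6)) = l + 6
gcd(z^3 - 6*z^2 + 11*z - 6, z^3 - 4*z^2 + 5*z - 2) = z^2 - 3*z + 2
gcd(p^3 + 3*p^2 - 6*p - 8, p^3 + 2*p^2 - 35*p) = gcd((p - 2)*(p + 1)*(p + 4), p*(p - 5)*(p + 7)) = 1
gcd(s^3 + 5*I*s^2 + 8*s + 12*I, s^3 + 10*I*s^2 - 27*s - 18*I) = s^2 + 7*I*s - 6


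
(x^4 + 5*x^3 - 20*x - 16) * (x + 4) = x^5 + 9*x^4 + 20*x^3 - 20*x^2 - 96*x - 64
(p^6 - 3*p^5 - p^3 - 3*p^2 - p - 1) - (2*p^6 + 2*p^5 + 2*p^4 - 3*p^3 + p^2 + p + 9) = -p^6 - 5*p^5 - 2*p^4 + 2*p^3 - 4*p^2 - 2*p - 10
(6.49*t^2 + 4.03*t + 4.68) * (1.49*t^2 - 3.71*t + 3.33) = 9.6701*t^4 - 18.0732*t^3 + 13.6336*t^2 - 3.9429*t + 15.5844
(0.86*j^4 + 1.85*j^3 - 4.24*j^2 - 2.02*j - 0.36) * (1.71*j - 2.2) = 1.4706*j^5 + 1.2715*j^4 - 11.3204*j^3 + 5.8738*j^2 + 3.8284*j + 0.792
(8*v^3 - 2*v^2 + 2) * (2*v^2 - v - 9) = 16*v^5 - 12*v^4 - 70*v^3 + 22*v^2 - 2*v - 18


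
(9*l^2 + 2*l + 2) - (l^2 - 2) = 8*l^2 + 2*l + 4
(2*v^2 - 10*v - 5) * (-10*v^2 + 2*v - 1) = -20*v^4 + 104*v^3 + 28*v^2 + 5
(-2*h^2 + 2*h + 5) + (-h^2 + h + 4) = -3*h^2 + 3*h + 9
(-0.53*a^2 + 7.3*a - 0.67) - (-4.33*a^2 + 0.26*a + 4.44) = 3.8*a^2 + 7.04*a - 5.11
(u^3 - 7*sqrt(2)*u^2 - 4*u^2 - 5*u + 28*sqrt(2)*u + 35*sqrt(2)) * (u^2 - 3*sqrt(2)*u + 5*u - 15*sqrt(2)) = u^5 - 10*sqrt(2)*u^4 + u^4 - 10*sqrt(2)*u^3 + 17*u^3 + 17*u^2 + 250*sqrt(2)*u^2 - 1050*u + 250*sqrt(2)*u - 1050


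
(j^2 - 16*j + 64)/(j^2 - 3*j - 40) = (j - 8)/(j + 5)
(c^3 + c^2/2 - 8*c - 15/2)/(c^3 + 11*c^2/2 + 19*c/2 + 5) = (c - 3)/(c + 2)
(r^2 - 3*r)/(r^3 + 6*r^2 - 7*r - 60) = r/(r^2 + 9*r + 20)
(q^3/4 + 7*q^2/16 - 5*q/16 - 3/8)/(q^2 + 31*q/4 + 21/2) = (4*q^3 + 7*q^2 - 5*q - 6)/(4*(4*q^2 + 31*q + 42))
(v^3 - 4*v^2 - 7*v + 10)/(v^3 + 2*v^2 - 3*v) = (v^2 - 3*v - 10)/(v*(v + 3))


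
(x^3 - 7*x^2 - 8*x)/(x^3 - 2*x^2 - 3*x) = (x - 8)/(x - 3)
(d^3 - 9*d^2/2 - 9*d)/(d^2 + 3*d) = (d^2 - 9*d/2 - 9)/(d + 3)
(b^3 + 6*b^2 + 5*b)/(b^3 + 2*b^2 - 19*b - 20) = b/(b - 4)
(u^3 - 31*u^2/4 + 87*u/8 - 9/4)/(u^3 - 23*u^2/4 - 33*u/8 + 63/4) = (4*u - 1)/(4*u + 7)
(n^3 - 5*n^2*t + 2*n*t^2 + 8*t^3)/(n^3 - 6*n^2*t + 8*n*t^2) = (n + t)/n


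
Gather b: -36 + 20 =-16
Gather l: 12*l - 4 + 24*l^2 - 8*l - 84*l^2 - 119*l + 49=-60*l^2 - 115*l + 45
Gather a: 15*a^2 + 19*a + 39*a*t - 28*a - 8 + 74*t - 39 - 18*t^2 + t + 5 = 15*a^2 + a*(39*t - 9) - 18*t^2 + 75*t - 42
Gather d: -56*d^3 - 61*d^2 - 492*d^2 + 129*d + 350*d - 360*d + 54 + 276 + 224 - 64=-56*d^3 - 553*d^2 + 119*d + 490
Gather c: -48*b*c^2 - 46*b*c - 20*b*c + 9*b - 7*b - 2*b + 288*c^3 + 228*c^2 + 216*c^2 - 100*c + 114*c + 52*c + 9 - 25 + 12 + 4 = 288*c^3 + c^2*(444 - 48*b) + c*(66 - 66*b)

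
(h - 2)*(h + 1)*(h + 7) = h^3 + 6*h^2 - 9*h - 14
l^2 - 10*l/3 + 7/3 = (l - 7/3)*(l - 1)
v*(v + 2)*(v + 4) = v^3 + 6*v^2 + 8*v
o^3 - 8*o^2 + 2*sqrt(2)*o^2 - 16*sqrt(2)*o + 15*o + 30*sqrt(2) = (o - 5)*(o - 3)*(o + 2*sqrt(2))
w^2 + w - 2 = (w - 1)*(w + 2)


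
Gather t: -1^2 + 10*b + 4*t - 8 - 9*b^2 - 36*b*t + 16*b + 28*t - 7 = -9*b^2 + 26*b + t*(32 - 36*b) - 16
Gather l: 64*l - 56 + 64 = 64*l + 8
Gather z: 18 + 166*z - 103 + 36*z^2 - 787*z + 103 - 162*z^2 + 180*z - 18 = -126*z^2 - 441*z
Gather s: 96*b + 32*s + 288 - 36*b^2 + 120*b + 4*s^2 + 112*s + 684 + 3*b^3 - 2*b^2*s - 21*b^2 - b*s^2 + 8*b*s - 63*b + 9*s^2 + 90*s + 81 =3*b^3 - 57*b^2 + 153*b + s^2*(13 - b) + s*(-2*b^2 + 8*b + 234) + 1053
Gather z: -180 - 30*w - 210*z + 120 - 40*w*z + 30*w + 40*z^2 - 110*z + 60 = 40*z^2 + z*(-40*w - 320)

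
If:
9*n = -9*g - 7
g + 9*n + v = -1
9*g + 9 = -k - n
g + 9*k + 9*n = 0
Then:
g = -81/80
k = -11/90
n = 169/720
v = -21/10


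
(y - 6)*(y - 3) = y^2 - 9*y + 18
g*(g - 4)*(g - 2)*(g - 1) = g^4 - 7*g^3 + 14*g^2 - 8*g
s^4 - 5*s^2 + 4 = (s - 2)*(s - 1)*(s + 1)*(s + 2)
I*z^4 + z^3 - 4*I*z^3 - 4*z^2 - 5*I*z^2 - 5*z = z*(z - 5)*(z + 1)*(I*z + 1)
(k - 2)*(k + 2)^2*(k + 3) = k^4 + 5*k^3 + 2*k^2 - 20*k - 24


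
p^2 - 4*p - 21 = (p - 7)*(p + 3)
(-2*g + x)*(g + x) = -2*g^2 - g*x + x^2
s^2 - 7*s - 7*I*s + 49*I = (s - 7)*(s - 7*I)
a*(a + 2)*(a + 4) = a^3 + 6*a^2 + 8*a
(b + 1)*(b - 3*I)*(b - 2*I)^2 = b^4 + b^3 - 7*I*b^3 - 16*b^2 - 7*I*b^2 - 16*b + 12*I*b + 12*I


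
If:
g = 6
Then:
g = 6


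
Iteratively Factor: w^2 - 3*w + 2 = (w - 1)*(w - 2)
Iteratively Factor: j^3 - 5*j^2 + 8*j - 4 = (j - 1)*(j^2 - 4*j + 4) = (j - 2)*(j - 1)*(j - 2)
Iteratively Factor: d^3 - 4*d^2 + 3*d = (d - 1)*(d^2 - 3*d) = (d - 3)*(d - 1)*(d)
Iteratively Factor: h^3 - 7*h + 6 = (h + 3)*(h^2 - 3*h + 2) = (h - 2)*(h + 3)*(h - 1)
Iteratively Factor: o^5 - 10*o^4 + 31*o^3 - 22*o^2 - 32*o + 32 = (o - 4)*(o^4 - 6*o^3 + 7*o^2 + 6*o - 8) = (o - 4)*(o - 1)*(o^3 - 5*o^2 + 2*o + 8) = (o - 4)*(o - 1)*(o + 1)*(o^2 - 6*o + 8) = (o - 4)*(o - 2)*(o - 1)*(o + 1)*(o - 4)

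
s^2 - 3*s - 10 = (s - 5)*(s + 2)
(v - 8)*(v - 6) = v^2 - 14*v + 48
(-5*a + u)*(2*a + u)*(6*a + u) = -60*a^3 - 28*a^2*u + 3*a*u^2 + u^3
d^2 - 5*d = d*(d - 5)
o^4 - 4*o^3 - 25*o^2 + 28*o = o*(o - 7)*(o - 1)*(o + 4)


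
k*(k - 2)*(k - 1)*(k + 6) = k^4 + 3*k^3 - 16*k^2 + 12*k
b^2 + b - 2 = (b - 1)*(b + 2)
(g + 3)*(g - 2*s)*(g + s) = g^3 - g^2*s + 3*g^2 - 2*g*s^2 - 3*g*s - 6*s^2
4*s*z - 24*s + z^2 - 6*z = (4*s + z)*(z - 6)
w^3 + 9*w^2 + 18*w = w*(w + 3)*(w + 6)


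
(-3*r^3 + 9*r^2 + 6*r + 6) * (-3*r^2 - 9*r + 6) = 9*r^5 - 117*r^3 - 18*r^2 - 18*r + 36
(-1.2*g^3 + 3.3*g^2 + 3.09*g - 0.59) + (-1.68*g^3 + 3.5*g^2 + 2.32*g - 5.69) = -2.88*g^3 + 6.8*g^2 + 5.41*g - 6.28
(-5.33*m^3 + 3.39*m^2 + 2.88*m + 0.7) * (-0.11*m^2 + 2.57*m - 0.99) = 0.5863*m^5 - 14.071*m^4 + 13.6722*m^3 + 3.9685*m^2 - 1.0522*m - 0.693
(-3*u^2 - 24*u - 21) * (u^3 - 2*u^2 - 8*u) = -3*u^5 - 18*u^4 + 51*u^3 + 234*u^2 + 168*u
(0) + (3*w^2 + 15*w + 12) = 3*w^2 + 15*w + 12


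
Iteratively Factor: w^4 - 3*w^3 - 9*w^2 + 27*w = (w + 3)*(w^3 - 6*w^2 + 9*w) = (w - 3)*(w + 3)*(w^2 - 3*w) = (w - 3)^2*(w + 3)*(w)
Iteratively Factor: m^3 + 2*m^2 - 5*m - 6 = (m + 3)*(m^2 - m - 2) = (m + 1)*(m + 3)*(m - 2)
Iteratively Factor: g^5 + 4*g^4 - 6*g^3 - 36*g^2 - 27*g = (g + 3)*(g^4 + g^3 - 9*g^2 - 9*g) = (g + 3)^2*(g^3 - 2*g^2 - 3*g) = g*(g + 3)^2*(g^2 - 2*g - 3) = g*(g + 1)*(g + 3)^2*(g - 3)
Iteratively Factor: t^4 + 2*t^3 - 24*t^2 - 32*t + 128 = (t - 4)*(t^3 + 6*t^2 - 32) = (t - 4)*(t + 4)*(t^2 + 2*t - 8) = (t - 4)*(t + 4)^2*(t - 2)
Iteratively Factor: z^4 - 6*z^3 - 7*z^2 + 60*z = (z + 3)*(z^3 - 9*z^2 + 20*z) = (z - 5)*(z + 3)*(z^2 - 4*z) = (z - 5)*(z - 4)*(z + 3)*(z)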